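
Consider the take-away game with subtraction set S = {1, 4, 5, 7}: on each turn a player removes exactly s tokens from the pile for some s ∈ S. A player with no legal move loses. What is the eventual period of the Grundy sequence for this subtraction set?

8

n :  0  1  2  3  4  5  6  7  8  9 10 11 12 13 14 15 16 17
G :  0  1  0  1  2  3  2  3  0  1  0  1  2  3  2  3  0  1
G(n+8) = G(n) holds for n = 0,…,6 (a full window of length max(S) = 7), so the sequence is purely periodic with period 8.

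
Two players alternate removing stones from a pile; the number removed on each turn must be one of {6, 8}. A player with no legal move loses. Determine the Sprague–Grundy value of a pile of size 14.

G(0) = 0
G(1) = mex{} = 0
G(2) = mex{} = 0
G(3) = mex{} = 0
G(4) = mex{} = 0
G(5) = mex{} = 0
G(6) = mex{0} = 1
G(7) = mex{0} = 1
G(8) = mex{0,0} = 1
G(9) = mex{0,0} = 1
G(10) = mex{0,0} = 1
G(11) = mex{0,0} = 1
G(12) = mex{1,0} = 2
G(13) = mex{1,0} = 2
G(14) = mex{1,1} = 0

0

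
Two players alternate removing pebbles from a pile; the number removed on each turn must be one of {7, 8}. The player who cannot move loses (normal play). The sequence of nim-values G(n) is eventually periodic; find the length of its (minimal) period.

15

G(0) = 0
G(1) = mex{} = 0
G(2) = mex{} = 0
G(3) = mex{} = 0
G(4) = mex{} = 0
G(5) = mex{} = 0
G(6) = mex{} = 0
G(7) = mex{0} = 1
G(8) = mex{0,0} = 1
G(9) = mex{0,0} = 1
G(10) = mex{0,0} = 1
G(11) = mex{0,0} = 1
G(12) = mex{0,0} = 1
G(13) = mex{0,0} = 1
G(14) = mex{1,0} = 2
G(15) = mex{1,1} = 0
G(16) = mex{1,1} = 0
G(17) = mex{1,1} = 0
G(18) = mex{1,1} = 0
G(19) = mex{1,1} = 0
G(20) = mex{1,1} = 0
G(21) = mex{2,1} = 0
G(22) = mex{0,2} = 1
G(23) = mex{0,0} = 1
G(24) = mex{0,0} = 1
G(25) = mex{0,0} = 1
G(26) = mex{0,0} = 1
G(27) = mex{0,0} = 1
G(28) = mex{0,0} = 1
G(29) = mex{1,0} = 2
G(30) = mex{1,1} = 0
G(31) = mex{1,1} = 0
G(n+15) = G(n) holds for n = 0,…,7 (a full window of length max(S) = 8), so the sequence is purely periodic with period 15.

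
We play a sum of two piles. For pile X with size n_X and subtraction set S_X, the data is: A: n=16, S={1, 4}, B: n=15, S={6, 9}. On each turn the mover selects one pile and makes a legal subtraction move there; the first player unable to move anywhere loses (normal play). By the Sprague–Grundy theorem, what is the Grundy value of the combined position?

1

Pile A, S = {1, 4}:
G(0) = 0
G(1) = mex{0} = 1
G(2) = mex{1} = 0
G(3) = mex{0} = 1
G(4) = mex{1,0} = 2
G(5) = mex{2,1} = 0
G(6) = mex{0,0} = 1
G(7) = mex{1,1} = 0
G(8) = mex{0,2} = 1
G(9) = mex{1,0} = 2
G(10) = mex{2,1} = 0
G(11) = mex{0,0} = 1
G(12) = mex{1,1} = 0
G(13) = mex{0,2} = 1
G(14) = mex{1,0} = 2
G(15) = mex{2,1} = 0
G(16) = mex{0,0} = 1
G_A(16) = 1.
Pile B, S = {6, 9}:
G(0) = 0
G(1) = mex{} = 0
G(2) = mex{} = 0
G(3) = mex{} = 0
G(4) = mex{} = 0
G(5) = mex{} = 0
G(6) = mex{0} = 1
G(7) = mex{0} = 1
G(8) = mex{0} = 1
G(9) = mex{0,0} = 1
G(10) = mex{0,0} = 1
G(11) = mex{0,0} = 1
G(12) = mex{1,0} = 2
G(13) = mex{1,0} = 2
G(14) = mex{1,0} = 2
G(15) = mex{1,1} = 0
G_B(15) = 0.
Combined Grundy value = 1 ⊕ 0 = 1.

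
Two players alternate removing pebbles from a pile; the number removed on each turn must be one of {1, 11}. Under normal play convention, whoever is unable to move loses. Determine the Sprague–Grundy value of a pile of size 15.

1

G(0) = 0
G(1) = mex{0} = 1
G(2) = mex{1} = 0
G(3) = mex{0} = 1
G(4) = mex{1} = 0
G(5) = mex{0} = 1
G(6) = mex{1} = 0
G(7) = mex{0} = 1
G(8) = mex{1} = 0
G(9) = mex{0} = 1
G(10) = mex{1} = 0
G(11) = mex{0,0} = 1
G(12) = mex{1,1} = 0
G(13) = mex{0,0} = 1
G(14) = mex{1,1} = 0
G(15) = mex{0,0} = 1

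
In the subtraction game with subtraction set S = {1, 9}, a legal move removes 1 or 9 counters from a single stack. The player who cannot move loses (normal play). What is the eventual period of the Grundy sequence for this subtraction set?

n :  0  1  2  3  4  5  6  7  8  9 10 11 12 13 14
G :  0  1  0  1  0  1  0  1  0  1  0  1  0  1  0
G(n+2) = G(n) holds for n = 0,…,8 (a full window of length max(S) = 9), so the sequence is purely periodic with period 2.

2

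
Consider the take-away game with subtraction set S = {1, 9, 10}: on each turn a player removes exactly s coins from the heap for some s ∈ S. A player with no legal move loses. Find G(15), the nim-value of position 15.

3

n :  0  1  2  3  4  5  6  7  8  9 10 11 12 13 14 15
G :  0  1  0  1  0  1  0  1  0  1  2  3  2  3  2  3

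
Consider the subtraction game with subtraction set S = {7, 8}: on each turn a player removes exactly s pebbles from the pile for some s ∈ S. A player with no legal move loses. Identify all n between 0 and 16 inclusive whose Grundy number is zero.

0, 1, 2, 3, 4, 5, 6, 15, 16

n :  0  1  2  3  4  5  6  7  8  9 10 11 12 13 14 15 16
G :  0  0  0  0  0  0  0  1  1  1  1  1  1  1  2  0  0
P-positions are exactly the n with G(n) = 0.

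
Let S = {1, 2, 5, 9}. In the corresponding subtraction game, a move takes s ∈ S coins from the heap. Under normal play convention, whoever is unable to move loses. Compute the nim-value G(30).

0

G(0) = 0
G(1) = mex{0} = 1
G(2) = mex{1,0} = 2
G(3) = mex{2,1} = 0
G(4) = mex{0,2} = 1
G(5) = mex{1,0,0} = 2
G(6) = mex{2,1,1} = 0
G(7) = mex{0,2,2} = 1
G(8) = mex{1,0,0} = 2
G(9) = mex{2,1,1,0} = 3
G(10) = mex{3,2,2,1} = 0
G(11) = mex{0,3,0,2} = 1
G(12) = mex{1,0,1,0} = 2
G(13) = mex{2,1,2,1} = 0
G(14) = mex{0,2,3,2} = 1
G(15) = mex{1,0,0,0} = 2
G(16) = mex{2,1,1,1} = 0
G(17) = mex{0,2,2,2} = 1
G(18) = mex{1,0,0,3} = 2
G(19) = mex{2,1,1,0} = 3
G(20) = mex{3,2,2,1} = 0
G(21) = mex{0,3,0,2} = 1
G(22) = mex{1,0,1,0} = 2
G(23) = mex{2,1,2,1} = 0
G(24) = mex{0,2,3,2} = 1
G(25) = mex{1,0,0,0} = 2
G(26) = mex{2,1,1,1} = 0
G(27) = mex{0,2,2,2} = 1
G(28) = mex{1,0,0,3} = 2
G(29) = mex{2,1,1,0} = 3
G(30) = mex{3,2,2,1} = 0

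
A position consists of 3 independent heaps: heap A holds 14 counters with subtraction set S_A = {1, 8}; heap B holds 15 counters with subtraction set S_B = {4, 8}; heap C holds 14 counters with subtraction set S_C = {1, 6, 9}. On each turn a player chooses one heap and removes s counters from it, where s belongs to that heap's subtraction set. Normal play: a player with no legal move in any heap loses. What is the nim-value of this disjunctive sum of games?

1

Heap A, S = {1, 8}:
n :  0  1  2  3  4  5  6  7  8  9 10 11 12 13 14
G :  0  1  0  1  0  1  0  1  2  0  1  0  1  0  1
G_A(14) = 1.
Heap B, S = {4, 8}:
G(0) = 0
G(1) = mex{} = 0
G(2) = mex{} = 0
G(3) = mex{} = 0
G(4) = mex{0} = 1
G(5) = mex{0} = 1
G(6) = mex{0} = 1
G(7) = mex{0} = 1
G(8) = mex{1,0} = 2
G(9) = mex{1,0} = 2
G(10) = mex{1,0} = 2
G(11) = mex{1,0} = 2
G(12) = mex{2,1} = 0
G(13) = mex{2,1} = 0
G(14) = mex{2,1} = 0
G(15) = mex{2,1} = 0
G_B(15) = 0.
Heap C, S = {1, 6, 9}:
n :  0  1  2  3  4  5  6  7  8  9 10 11 12 13 14
G :  0  1  0  1  0  1  2  0  1  2  3  2  0  1  0
G_C(14) = 0.
Combined Grundy value = 1 ⊕ 0 ⊕ 0 = 1.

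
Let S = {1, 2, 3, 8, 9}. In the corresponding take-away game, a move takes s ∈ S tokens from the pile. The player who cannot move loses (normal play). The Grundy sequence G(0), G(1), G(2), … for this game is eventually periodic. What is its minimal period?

n :  0  1  2  3  4  5  6  7  8  9 10 11 12 13 14 15 16 17 18 19 20 21
G :  0  1  2  3  0  1  2  3  4  5  0  1  2  3  0  1  2  3  4  5  0  1
G(n+10) = G(n) holds for n = 0,…,8 (a full window of length max(S) = 9), so the sequence is purely periodic with period 10.

10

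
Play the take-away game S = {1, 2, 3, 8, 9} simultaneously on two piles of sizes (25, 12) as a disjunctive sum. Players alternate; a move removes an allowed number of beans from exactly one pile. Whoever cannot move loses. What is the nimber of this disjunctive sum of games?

All piles use S = {1, 2, 3, 8, 9}:
G(0) = 0
G(1) = mex{0} = 1
G(2) = mex{1,0} = 2
G(3) = mex{2,1,0} = 3
G(4) = mex{3,2,1} = 0
G(5) = mex{0,3,2} = 1
G(6) = mex{1,0,3} = 2
G(7) = mex{2,1,0} = 3
G(8) = mex{3,2,1,0} = 4
G(9) = mex{4,3,2,1,0} = 5
G(10) = mex{5,4,3,2,1} = 0
G(11) = mex{0,5,4,3,2} = 1
G(12) = mex{1,0,5,0,3} = 2
G(13) = mex{2,1,0,1,0} = 3
G(14) = mex{3,2,1,2,1} = 0
G(15) = mex{0,3,2,3,2} = 1
G(16) = mex{1,0,3,4,3} = 2
G(17) = mex{2,1,0,5,4} = 3
G(18) = mex{3,2,1,0,5} = 4
G(19) = mex{4,3,2,1,0} = 5
G(20) = mex{5,4,3,2,1} = 0
G(21) = mex{0,5,4,3,2} = 1
G(22) = mex{1,0,5,0,3} = 2
G(23) = mex{2,1,0,1,0} = 3
G(24) = mex{3,2,1,2,1} = 0
G(25) = mex{0,3,2,3,2} = 1
Pile A: G(25) = 1.
Pile B: G(12) = 2.
Combined Grundy value = 1 ⊕ 2 = 3.

3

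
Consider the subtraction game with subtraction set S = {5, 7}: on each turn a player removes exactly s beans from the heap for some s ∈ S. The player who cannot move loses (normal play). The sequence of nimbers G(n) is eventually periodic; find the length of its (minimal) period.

12

G(0) = 0
G(1) = mex{} = 0
G(2) = mex{} = 0
G(3) = mex{} = 0
G(4) = mex{} = 0
G(5) = mex{0} = 1
G(6) = mex{0} = 1
G(7) = mex{0,0} = 1
G(8) = mex{0,0} = 1
G(9) = mex{0,0} = 1
G(10) = mex{1,0} = 2
G(11) = mex{1,0} = 2
G(12) = mex{1,1} = 0
G(13) = mex{1,1} = 0
G(14) = mex{1,1} = 0
G(15) = mex{2,1} = 0
G(16) = mex{2,1} = 0
G(17) = mex{0,2} = 1
G(18) = mex{0,2} = 1
G(19) = mex{0,0} = 1
G(20) = mex{0,0} = 1
G(21) = mex{0,0} = 1
G(22) = mex{1,0} = 2
G(23) = mex{1,0} = 2
G(24) = mex{1,1} = 0
G(25) = mex{1,1} = 0
G(n+12) = G(n) holds for n = 0,…,6 (a full window of length max(S) = 7), so the sequence is purely periodic with period 12.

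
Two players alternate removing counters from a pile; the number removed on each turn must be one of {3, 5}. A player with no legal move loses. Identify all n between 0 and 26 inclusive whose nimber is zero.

0, 1, 2, 8, 9, 10, 16, 17, 18, 24, 25, 26

G(0) = 0
G(1) = mex{} = 0
G(2) = mex{} = 0
G(3) = mex{0} = 1
G(4) = mex{0} = 1
G(5) = mex{0,0} = 1
G(6) = mex{1,0} = 2
G(7) = mex{1,0} = 2
G(8) = mex{1,1} = 0
G(9) = mex{2,1} = 0
G(10) = mex{2,1} = 0
G(11) = mex{0,2} = 1
G(12) = mex{0,2} = 1
G(13) = mex{0,0} = 1
G(14) = mex{1,0} = 2
G(15) = mex{1,0} = 2
G(16) = mex{1,1} = 0
G(17) = mex{2,1} = 0
G(18) = mex{2,1} = 0
G(19) = mex{0,2} = 1
G(20) = mex{0,2} = 1
G(21) = mex{0,0} = 1
G(22) = mex{1,0} = 2
G(23) = mex{1,0} = 2
G(24) = mex{1,1} = 0
G(25) = mex{2,1} = 0
G(26) = mex{2,1} = 0
P-positions are exactly the n with G(n) = 0.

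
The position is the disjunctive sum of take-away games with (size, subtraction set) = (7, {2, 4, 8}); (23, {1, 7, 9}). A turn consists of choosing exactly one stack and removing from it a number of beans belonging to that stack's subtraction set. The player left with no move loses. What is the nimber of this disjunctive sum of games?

1

Stack A, S = {2, 4, 8}:
n : 0 1 2 3 4 5 6 7
G : 0 0 1 1 2 2 0 0
G_A(7) = 0.
Stack B, S = {1, 7, 9}:
n :  0  1  2  3  4  5  6  7  8  9 10 11 12 13 14 15 16 17 18 19 20 21 22 23
G :  0  1  0  1  0  1  0  1  0  1  0  1  0  1  0  1  0  1  0  1  0  1  0  1
G_B(23) = 1.
Combined Grundy value = 0 ⊕ 1 = 1.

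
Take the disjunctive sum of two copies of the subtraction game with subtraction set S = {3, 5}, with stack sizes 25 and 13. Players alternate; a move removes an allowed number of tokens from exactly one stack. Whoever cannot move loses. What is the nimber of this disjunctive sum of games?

All stacks use S = {3, 5}:
n :  0  1  2  3  4  5  6  7  8  9 10 11 12 13 14 15 16 17 18 19 20 21 22 23 24 25
G :  0  0  0  1  1  1  2  2  0  0  0  1  1  1  2  2  0  0  0  1  1  1  2  2  0  0
Stack A: G(25) = 0.
Stack B: G(13) = 1.
Combined Grundy value = 0 ⊕ 1 = 1.

1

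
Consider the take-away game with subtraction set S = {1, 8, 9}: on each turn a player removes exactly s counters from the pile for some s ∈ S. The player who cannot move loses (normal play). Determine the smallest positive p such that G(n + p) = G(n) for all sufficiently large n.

n :  0  1  2  3  4  5  6  7  8  9 10 11 12 13 14 15 16 17 18 19 20 21 22 23 24 25 26 27 28 29 30 31 32 33
G :  0  1  0  1  0  1  0  1  2  3  2  3  2  3  2  3  0  1  0  1  0  1  0  1  2  3  2  3  2  3  2  3  0  1
G(n+16) = G(n) holds for n = 0,…,8 (a full window of length max(S) = 9), so the sequence is purely periodic with period 16.

16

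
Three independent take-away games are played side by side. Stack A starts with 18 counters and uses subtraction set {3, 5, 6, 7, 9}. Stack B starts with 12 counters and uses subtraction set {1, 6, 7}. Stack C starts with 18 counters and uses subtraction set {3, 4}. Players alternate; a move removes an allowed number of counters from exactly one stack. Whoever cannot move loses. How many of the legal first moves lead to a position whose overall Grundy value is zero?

Stack A, S = {3, 5, 6, 7, 9}:
n :  0  1  2  3  4  5  6  7  8  9 10 11 12 13 14 15 16 17 18
G :  0  0  0  1  1  1  2  2  2  3  3  3  0  0  0  1  1  1  2
G_A(18) = 2.
Stack B, S = {1, 6, 7}:
G(0) = 0
G(1) = mex{0} = 1
G(2) = mex{1} = 0
G(3) = mex{0} = 1
G(4) = mex{1} = 0
G(5) = mex{0} = 1
G(6) = mex{1,0} = 2
G(7) = mex{2,1,0} = 3
G(8) = mex{3,0,1} = 2
G(9) = mex{2,1,0} = 3
G(10) = mex{3,0,1} = 2
G(11) = mex{2,1,0} = 3
G(12) = mex{3,2,1} = 0
G_B(12) = 0.
Stack C, S = {3, 4}:
n :  0  1  2  3  4  5  6  7  8  9 10 11 12 13 14 15 16 17 18
G :  0  0  0  1  1  1  2  0  0  0  1  1  1  2  0  0  0  1  1
G_C(18) = 1.
Combined Grundy value = 2 ⊕ 0 ⊕ 1 = 3.
A winning move leaves total XOR = 0, i.e. changes one component's Grundy value g to g ⊕ X where X is the current total.
Stack A: need g' = 2⊕3 = 1. Options: 18−3→G=1, 18−5→G=0, 18−6→G=0, 18−7→G=3, 18−9→G=3. Hits: 1.
Stack B: need g' = 0⊕3 = 3. Options: 12−1→G=3, 12−6→G=2, 12−7→G=1. Hits: 1.
Stack C: need g' = 1⊕3 = 2. Options: 18−3→G=0, 18−4→G=0. Hits: 0.

2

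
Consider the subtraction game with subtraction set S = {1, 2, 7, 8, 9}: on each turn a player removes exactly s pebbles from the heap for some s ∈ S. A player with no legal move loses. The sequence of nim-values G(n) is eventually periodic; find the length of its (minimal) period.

16

G(0) = 0
G(1) = mex{0} = 1
G(2) = mex{1,0} = 2
G(3) = mex{2,1} = 0
G(4) = mex{0,2} = 1
G(5) = mex{1,0} = 2
G(6) = mex{2,1} = 0
G(7) = mex{0,2,0} = 1
G(8) = mex{1,0,1,0} = 2
G(9) = mex{2,1,2,1,0} = 3
G(10) = mex{3,2,0,2,1} = 4
G(11) = mex{4,3,1,0,2} = 5
G(12) = mex{5,4,2,1,0} = 3
G(13) = mex{3,5,0,2,1} = 4
G(14) = mex{4,3,1,0,2} = 5
G(15) = mex{5,4,2,1,0} = 3
G(16) = mex{3,5,3,2,1} = 0
G(17) = mex{0,3,4,3,2} = 1
G(18) = mex{1,0,5,4,3} = 2
G(19) = mex{2,1,3,5,4} = 0
G(20) = mex{0,2,4,3,5} = 1
G(21) = mex{1,0,5,4,3} = 2
G(22) = mex{2,1,3,5,4} = 0
G(23) = mex{0,2,0,3,5} = 1
G(24) = mex{1,0,1,0,3} = 2
G(25) = mex{2,1,2,1,0} = 3
G(26) = mex{3,2,0,2,1} = 4
G(27) = mex{4,3,1,0,2} = 5
G(28) = mex{5,4,2,1,0} = 3
G(29) = mex{3,5,0,2,1} = 4
G(30) = mex{4,3,1,0,2} = 5
G(31) = mex{5,4,2,1,0} = 3
G(32) = mex{3,5,3,2,1} = 0
G(33) = mex{0,3,4,3,2} = 1
G(n+16) = G(n) holds for n = 0,…,8 (a full window of length max(S) = 9), so the sequence is purely periodic with period 16.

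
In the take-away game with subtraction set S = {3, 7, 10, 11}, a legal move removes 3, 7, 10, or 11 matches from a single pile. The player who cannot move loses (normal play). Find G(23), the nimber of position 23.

1

G(0) = 0
G(1) = mex{} = 0
G(2) = mex{} = 0
G(3) = mex{0} = 1
G(4) = mex{0} = 1
G(5) = mex{0} = 1
G(6) = mex{1} = 0
G(7) = mex{1,0} = 2
G(8) = mex{1,0} = 2
G(9) = mex{0,0} = 1
G(10) = mex{2,1,0} = 3
G(11) = mex{2,1,0,0} = 3
G(12) = mex{1,1,0,0} = 2
G(13) = mex{3,0,1,0} = 2
G(14) = mex{3,2,1,1} = 0
G(15) = mex{2,2,1,1} = 0
G(16) = mex{2,1,0,1} = 3
G(17) = mex{0,3,2,0} = 1
G(18) = mex{0,3,2,2} = 1
G(19) = mex{3,2,1,2} = 0
G(20) = mex{1,2,3,1} = 0
G(21) = mex{1,0,3,3} = 2
G(22) = mex{0,0,2,3} = 1
G(23) = mex{0,3,2,2} = 1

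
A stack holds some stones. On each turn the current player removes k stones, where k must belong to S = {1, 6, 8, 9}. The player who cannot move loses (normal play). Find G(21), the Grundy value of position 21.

n :  0  1  2  3  4  5  6  7  8  9 10 11 12 13 14 15 16 17 18 19 20 21
G :  0  1  0  1  0  1  2  0  1  2  3  2  3  2  0  1  2  0  1  0  1  0

0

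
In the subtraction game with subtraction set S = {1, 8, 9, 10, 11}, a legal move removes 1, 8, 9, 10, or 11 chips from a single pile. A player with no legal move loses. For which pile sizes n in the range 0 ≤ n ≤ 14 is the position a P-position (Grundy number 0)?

n :  0  1  2  3  4  5  6  7  8  9 10 11 12 13 14
G :  0  1  0  1  0  1  0  1  2  3  2  3  2  3  2
P-positions are exactly the n with G(n) = 0.

0, 2, 4, 6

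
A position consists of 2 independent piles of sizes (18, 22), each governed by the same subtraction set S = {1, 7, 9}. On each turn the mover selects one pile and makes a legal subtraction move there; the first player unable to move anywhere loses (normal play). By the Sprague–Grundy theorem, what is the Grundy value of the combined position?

All piles use S = {1, 7, 9}:
n :  0  1  2  3  4  5  6  7  8  9 10 11 12 13 14 15 16 17 18 19 20 21 22
G :  0  1  0  1  0  1  0  1  0  1  0  1  0  1  0  1  0  1  0  1  0  1  0
Pile A: G(18) = 0.
Pile B: G(22) = 0.
Combined Grundy value = 0 ⊕ 0 = 0.

0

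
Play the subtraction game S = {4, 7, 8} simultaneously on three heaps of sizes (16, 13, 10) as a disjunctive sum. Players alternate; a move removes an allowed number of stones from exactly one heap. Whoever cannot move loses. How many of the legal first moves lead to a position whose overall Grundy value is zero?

All heaps use S = {4, 7, 8}:
n :  0  1  2  3  4  5  6  7  8  9 10 11 12 13 14 15 16
G :  0  0  0  0  1  1  1  1  2  2  2  2  0  0  0  0  1
Heap A: G(16) = 1.
Heap B: G(13) = 0.
Heap C: G(10) = 2.
Combined Grundy value = 1 ⊕ 0 ⊕ 2 = 3.
A winning move leaves total XOR = 0, i.e. changes one component's Grundy value g to g ⊕ X where X is the current total.
Heap A: need g' = 1⊕3 = 2. Options: 16−4→G=0, 16−7→G=2, 16−8→G=2. Hits: 2.
Heap B: need g' = 0⊕3 = 3. Options: 13−4→G=2, 13−7→G=1, 13−8→G=1. Hits: 0.
Heap C: need g' = 2⊕3 = 1. Options: 10−4→G=1, 10−7→G=0, 10−8→G=0. Hits: 1.

3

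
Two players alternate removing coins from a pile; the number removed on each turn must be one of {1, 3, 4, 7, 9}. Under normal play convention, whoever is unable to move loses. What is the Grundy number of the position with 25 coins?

G(0) = 0
G(1) = mex{0} = 1
G(2) = mex{1} = 0
G(3) = mex{0,0} = 1
G(4) = mex{1,1,0} = 2
G(5) = mex{2,0,1} = 3
G(6) = mex{3,1,0} = 2
G(7) = mex{2,2,1,0} = 3
G(8) = mex{3,3,2,1} = 0
G(9) = mex{0,2,3,0,0} = 1
G(10) = mex{1,3,2,1,1} = 0
G(11) = mex{0,0,3,2,0} = 1
G(12) = mex{1,1,0,3,1} = 2
G(13) = mex{2,0,1,2,2} = 3
G(14) = mex{3,1,0,3,3} = 2
G(15) = mex{2,2,1,0,2} = 3
G(16) = mex{3,3,2,1,3} = 0
G(17) = mex{0,2,3,0,0} = 1
G(18) = mex{1,3,2,1,1} = 0
G(19) = mex{0,0,3,2,0} = 1
G(20) = mex{1,1,0,3,1} = 2
G(21) = mex{2,0,1,2,2} = 3
G(22) = mex{3,1,0,3,3} = 2
G(23) = mex{2,2,1,0,2} = 3
G(24) = mex{3,3,2,1,3} = 0
G(25) = mex{0,2,3,0,0} = 1

1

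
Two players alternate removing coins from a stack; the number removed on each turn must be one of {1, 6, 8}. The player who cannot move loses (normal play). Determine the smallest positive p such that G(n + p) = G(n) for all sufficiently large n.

7

n :  0  1  2  3  4  5  6  7  8  9 10 11 12 13 14 15 16
G :  0  1  0  1  0  1  2  0  1  0  1  0  1  2  0  1  0
G(n+7) = G(n) holds for n = 0,…,7 (a full window of length max(S) = 8), so the sequence is purely periodic with period 7.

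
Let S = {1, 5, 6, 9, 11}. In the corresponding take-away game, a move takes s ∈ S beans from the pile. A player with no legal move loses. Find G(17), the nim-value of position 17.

n :  0  1  2  3  4  5  6  7  8  9 10 11 12 13 14 15 16 17
G :  0  1  0  1  0  1  2  3  2  3  2  3  0  1  0  1  0  1

1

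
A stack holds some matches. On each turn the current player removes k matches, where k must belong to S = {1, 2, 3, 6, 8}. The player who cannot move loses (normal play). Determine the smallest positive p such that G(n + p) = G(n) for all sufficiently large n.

9

G(0) = 0
G(1) = mex{0} = 1
G(2) = mex{1,0} = 2
G(3) = mex{2,1,0} = 3
G(4) = mex{3,2,1} = 0
G(5) = mex{0,3,2} = 1
G(6) = mex{1,0,3,0} = 2
G(7) = mex{2,1,0,1} = 3
G(8) = mex{3,2,1,2,0} = 4
G(9) = mex{4,3,2,3,1} = 0
G(10) = mex{0,4,3,0,2} = 1
G(11) = mex{1,0,4,1,3} = 2
G(12) = mex{2,1,0,2,0} = 3
G(13) = mex{3,2,1,3,1} = 0
G(14) = mex{0,3,2,4,2} = 1
G(15) = mex{1,0,3,0,3} = 2
G(16) = mex{2,1,0,1,4} = 3
G(17) = mex{3,2,1,2,0} = 4
G(18) = mex{4,3,2,3,1} = 0
G(19) = mex{0,4,3,0,2} = 1
G(n+9) = G(n) holds for n = 0,…,7 (a full window of length max(S) = 8), so the sequence is purely periodic with period 9.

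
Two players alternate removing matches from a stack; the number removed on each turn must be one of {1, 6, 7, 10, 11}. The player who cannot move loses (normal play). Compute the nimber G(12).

n :  0  1  2  3  4  5  6  7  8  9 10 11 12
G :  0  1  0  1  0  1  2  3  2  3  2  3  4

4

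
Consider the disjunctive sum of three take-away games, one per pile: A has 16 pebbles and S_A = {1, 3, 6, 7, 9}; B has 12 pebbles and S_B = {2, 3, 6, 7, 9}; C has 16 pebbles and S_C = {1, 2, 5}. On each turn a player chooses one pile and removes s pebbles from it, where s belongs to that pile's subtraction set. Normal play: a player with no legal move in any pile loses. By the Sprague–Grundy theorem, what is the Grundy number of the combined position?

5

Pile A, S = {1, 3, 6, 7, 9}:
n :  0  1  2  3  4  5  6  7  8  9 10 11 12 13 14 15 16
G :  0  1  0  1  0  1  2  3  2  3  2  3  0  1  0  1  0
G_A(16) = 0.
Pile B, S = {2, 3, 6, 7, 9}:
G(0) = 0
G(1) = mex{} = 0
G(2) = mex{0} = 1
G(3) = mex{0,0} = 1
G(4) = mex{1,0} = 2
G(5) = mex{1,1} = 0
G(6) = mex{2,1,0} = 3
G(7) = mex{0,2,0,0} = 1
G(8) = mex{3,0,1,0} = 2
G(9) = mex{1,3,1,1,0} = 2
G(10) = mex{2,1,2,1,0} = 3
G(11) = mex{2,2,0,2,1} = 3
G(12) = mex{3,2,3,0,1} = 4
G_B(12) = 4.
Pile C, S = {1, 2, 5}:
G(0) = 0
G(1) = mex{0} = 1
G(2) = mex{1,0} = 2
G(3) = mex{2,1} = 0
G(4) = mex{0,2} = 1
G(5) = mex{1,0,0} = 2
G(6) = mex{2,1,1} = 0
G(7) = mex{0,2,2} = 1
G(8) = mex{1,0,0} = 2
G(9) = mex{2,1,1} = 0
G(10) = mex{0,2,2} = 1
G(11) = mex{1,0,0} = 2
G(12) = mex{2,1,1} = 0
G(13) = mex{0,2,2} = 1
G(14) = mex{1,0,0} = 2
G(15) = mex{2,1,1} = 0
G(16) = mex{0,2,2} = 1
G_C(16) = 1.
Combined Grundy value = 0 ⊕ 4 ⊕ 1 = 5.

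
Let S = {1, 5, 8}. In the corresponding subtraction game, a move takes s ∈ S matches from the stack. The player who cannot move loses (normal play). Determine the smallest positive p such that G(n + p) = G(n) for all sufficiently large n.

G(0) = 0
G(1) = mex{0} = 1
G(2) = mex{1} = 0
G(3) = mex{0} = 1
G(4) = mex{1} = 0
G(5) = mex{0,0} = 1
G(6) = mex{1,1} = 0
G(7) = mex{0,0} = 1
G(8) = mex{1,1,0} = 2
G(9) = mex{2,0,1} = 3
G(10) = mex{3,1,0} = 2
G(11) = mex{2,0,1} = 3
G(12) = mex{3,1,0} = 2
G(13) = mex{2,2,1} = 0
G(14) = mex{0,3,0} = 1
G(15) = mex{1,2,1} = 0
G(16) = mex{0,3,2} = 1
G(17) = mex{1,2,3} = 0
G(18) = mex{0,0,2} = 1
G(19) = mex{1,1,3} = 0
G(20) = mex{0,0,2} = 1
G(21) = mex{1,1,0} = 2
G(22) = mex{2,0,1} = 3
G(23) = mex{3,1,0} = 2
G(24) = mex{2,0,1} = 3
G(25) = mex{3,1,0} = 2
G(26) = mex{2,2,1} = 0
G(27) = mex{0,3,0} = 1
G(n+13) = G(n) holds for n = 0,…,7 (a full window of length max(S) = 8), so the sequence is purely periodic with period 13.

13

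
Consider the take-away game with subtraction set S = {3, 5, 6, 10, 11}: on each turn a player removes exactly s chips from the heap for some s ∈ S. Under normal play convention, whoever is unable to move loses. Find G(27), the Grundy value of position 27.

3

G(0) = 0
G(1) = mex{} = 0
G(2) = mex{} = 0
G(3) = mex{0} = 1
G(4) = mex{0} = 1
G(5) = mex{0,0} = 1
G(6) = mex{1,0,0} = 2
G(7) = mex{1,0,0} = 2
G(8) = mex{1,1,0} = 2
G(9) = mex{2,1,1} = 0
G(10) = mex{2,1,1,0} = 3
G(11) = mex{2,2,1,0,0} = 3
G(12) = mex{0,2,2,0,0} = 1
G(13) = mex{3,2,2,1,0} = 4
G(14) = mex{3,0,2,1,1} = 4
G(15) = mex{1,3,0,1,1} = 2
G(16) = mex{4,3,3,2,1} = 0
G(17) = mex{4,1,3,2,2} = 0
G(18) = mex{2,4,1,2,2} = 0
G(19) = mex{0,4,4,0,2} = 1
G(20) = mex{0,2,4,3,0} = 1
G(21) = mex{0,0,2,3,3} = 1
G(22) = mex{1,0,0,1,3} = 2
G(23) = mex{1,0,0,4,1} = 2
G(24) = mex{1,1,0,4,4} = 2
G(25) = mex{2,1,1,2,4} = 0
G(26) = mex{2,1,1,0,2} = 3
G(27) = mex{2,2,1,0,0} = 3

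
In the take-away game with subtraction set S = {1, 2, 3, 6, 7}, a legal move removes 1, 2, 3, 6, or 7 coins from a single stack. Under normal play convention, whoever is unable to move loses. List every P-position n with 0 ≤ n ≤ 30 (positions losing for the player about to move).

0, 4, 8, 12, 16, 20, 24, 28

G(0) = 0
G(1) = mex{0} = 1
G(2) = mex{1,0} = 2
G(3) = mex{2,1,0} = 3
G(4) = mex{3,2,1} = 0
G(5) = mex{0,3,2} = 1
G(6) = mex{1,0,3,0} = 2
G(7) = mex{2,1,0,1,0} = 3
G(8) = mex{3,2,1,2,1} = 0
G(9) = mex{0,3,2,3,2} = 1
G(10) = mex{1,0,3,0,3} = 2
G(11) = mex{2,1,0,1,0} = 3
G(12) = mex{3,2,1,2,1} = 0
G(13) = mex{0,3,2,3,2} = 1
G(14) = mex{1,0,3,0,3} = 2
G(15) = mex{2,1,0,1,0} = 3
G(16) = mex{3,2,1,2,1} = 0
G(17) = mex{0,3,2,3,2} = 1
G(18) = mex{1,0,3,0,3} = 2
G(19) = mex{2,1,0,1,0} = 3
G(20) = mex{3,2,1,2,1} = 0
G(21) = mex{0,3,2,3,2} = 1
G(22) = mex{1,0,3,0,3} = 2
G(23) = mex{2,1,0,1,0} = 3
G(24) = mex{3,2,1,2,1} = 0
G(25) = mex{0,3,2,3,2} = 1
G(26) = mex{1,0,3,0,3} = 2
G(27) = mex{2,1,0,1,0} = 3
G(28) = mex{3,2,1,2,1} = 0
G(29) = mex{0,3,2,3,2} = 1
G(30) = mex{1,0,3,0,3} = 2
P-positions are exactly the n with G(n) = 0.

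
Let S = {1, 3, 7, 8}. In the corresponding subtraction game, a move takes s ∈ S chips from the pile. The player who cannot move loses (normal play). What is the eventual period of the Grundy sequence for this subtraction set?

n :  0  1  2  3  4  5  6  7  8  9 10 11 12 13 14 15 16 17 18 19 20 21 22 23 24 25 26 27 28 29 30 31
G :  0  1  0  1  0  1  0  1  2  3  2  3  2  3  2  0  1  0  1  0  1  0  1  2  3  2  3  2  3  2  0  1
G(n+15) = G(n) holds for n = 0,…,7 (a full window of length max(S) = 8), so the sequence is purely periodic with period 15.

15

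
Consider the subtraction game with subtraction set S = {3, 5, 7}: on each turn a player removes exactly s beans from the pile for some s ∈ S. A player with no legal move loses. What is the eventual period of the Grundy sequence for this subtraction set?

n :  0  1  2  3  4  5  6  7  8  9 10 11 12 13 14 15 16 17 18 19 20 21
G :  0  0  0  1  1  1  2  2  2  3  0  0  0  1  1  1  2  2  2  3  0  0
G(n+10) = G(n) holds for n = 0,…,6 (a full window of length max(S) = 7), so the sequence is purely periodic with period 10.

10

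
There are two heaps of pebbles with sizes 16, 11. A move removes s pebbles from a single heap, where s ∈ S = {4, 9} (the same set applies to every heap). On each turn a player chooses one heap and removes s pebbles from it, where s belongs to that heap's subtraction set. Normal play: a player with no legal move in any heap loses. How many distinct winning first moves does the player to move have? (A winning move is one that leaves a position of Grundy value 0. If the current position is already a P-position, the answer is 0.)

1

All heaps use S = {4, 9}:
n :  0  1  2  3  4  5  6  7  8  9 10 11 12 13 14 15 16
G :  0  0  0  0  1  1  1  1  0  2  2  2  1  0  0  0  0
Heap A: G(16) = 0.
Heap B: G(11) = 2.
Combined Grundy value = 0 ⊕ 2 = 2.
A winning move leaves total XOR = 0, i.e. changes one component's Grundy value g to g ⊕ X where X is the current total.
Heap A: need g' = 0⊕2 = 2. Options: 16−4→G=1, 16−9→G=1. Hits: 0.
Heap B: need g' = 2⊕2 = 0. Options: 11−4→G=1, 11−9→G=0. Hits: 1.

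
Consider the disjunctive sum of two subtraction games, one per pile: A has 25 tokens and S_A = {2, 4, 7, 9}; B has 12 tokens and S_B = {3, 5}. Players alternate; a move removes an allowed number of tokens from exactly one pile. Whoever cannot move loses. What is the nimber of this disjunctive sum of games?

0

Pile A, S = {2, 4, 7, 9}:
G(0) = 0
G(1) = mex{} = 0
G(2) = mex{0} = 1
G(3) = mex{0} = 1
G(4) = mex{1,0} = 2
G(5) = mex{1,0} = 2
G(6) = mex{2,1} = 0
G(7) = mex{2,1,0} = 3
G(8) = mex{0,2,0} = 1
G(9) = mex{3,2,1,0} = 4
G(10) = mex{1,0,1,0} = 2
G(11) = mex{4,3,2,1} = 0
G(12) = mex{2,1,2,1} = 0
G(13) = mex{0,4,0,2} = 1
G(14) = mex{0,2,3,2} = 1
G(15) = mex{1,0,1,0} = 2
G(16) = mex{1,0,4,3} = 2
G(17) = mex{2,1,2,1} = 0
G(18) = mex{2,1,0,4} = 3
G(19) = mex{0,2,0,2} = 1
G(20) = mex{3,2,1,0} = 4
G(21) = mex{1,0,1,0} = 2
G(22) = mex{4,3,2,1} = 0
G(23) = mex{2,1,2,1} = 0
G(24) = mex{0,4,0,2} = 1
G(25) = mex{0,2,3,2} = 1
G_A(25) = 1.
Pile B, S = {3, 5}:
n :  0  1  2  3  4  5  6  7  8  9 10 11 12
G :  0  0  0  1  1  1  2  2  0  0  0  1  1
G_B(12) = 1.
Combined Grundy value = 1 ⊕ 1 = 0.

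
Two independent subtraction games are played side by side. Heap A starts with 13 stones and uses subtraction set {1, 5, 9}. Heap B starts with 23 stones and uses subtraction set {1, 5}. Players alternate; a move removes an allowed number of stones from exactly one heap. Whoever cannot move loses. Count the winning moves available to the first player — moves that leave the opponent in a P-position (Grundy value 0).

Heap A, S = {1, 5, 9}:
n :  0  1  2  3  4  5  6  7  8  9 10 11 12 13
G :  0  1  0  1  0  1  0  1  0  1  0  1  0  1
G_A(13) = 1.
Heap B, S = {1, 5}:
n :  0  1  2  3  4  5  6  7  8  9 10 11 12 13 14 15 16 17 18 19 20 21 22 23
G :  0  1  0  1  0  1  0  1  0  1  0  1  0  1  0  1  0  1  0  1  0  1  0  1
G_B(23) = 1.
Combined Grundy value = 1 ⊕ 1 = 0.
A winning move leaves total XOR = 0, i.e. changes one component's Grundy value g to g ⊕ X where X is the current total.
Heap A: target g' = 1⊕0 = 1, but every legal move changes the Grundy value (mex property), so 0 moves.
Heap B: target g' = 1⊕0 = 1, but every legal move changes the Grundy value (mex property), so 0 moves.

0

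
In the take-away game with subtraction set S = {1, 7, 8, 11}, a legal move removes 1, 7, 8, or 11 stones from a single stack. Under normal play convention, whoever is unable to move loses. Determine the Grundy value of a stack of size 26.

G(0) = 0
G(1) = mex{0} = 1
G(2) = mex{1} = 0
G(3) = mex{0} = 1
G(4) = mex{1} = 0
G(5) = mex{0} = 1
G(6) = mex{1} = 0
G(7) = mex{0,0} = 1
G(8) = mex{1,1,0} = 2
G(9) = mex{2,0,1} = 3
G(10) = mex{3,1,0} = 2
G(11) = mex{2,0,1,0} = 3
G(12) = mex{3,1,0,1} = 2
G(13) = mex{2,0,1,0} = 3
G(14) = mex{3,1,0,1} = 2
G(15) = mex{2,2,1,0} = 3
G(16) = mex{3,3,2,1} = 0
G(17) = mex{0,2,3,0} = 1
G(18) = mex{1,3,2,1} = 0
G(19) = mex{0,2,3,2} = 1
G(20) = mex{1,3,2,3} = 0
G(21) = mex{0,2,3,2} = 1
G(22) = mex{1,3,2,3} = 0
G(23) = mex{0,0,3,2} = 1
G(24) = mex{1,1,0,3} = 2
G(25) = mex{2,0,1,2} = 3
G(26) = mex{3,1,0,3} = 2

2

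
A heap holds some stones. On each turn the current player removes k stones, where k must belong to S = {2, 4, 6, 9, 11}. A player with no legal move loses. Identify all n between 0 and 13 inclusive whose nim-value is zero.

n :  0  1  2  3  4  5  6  7  8  9 10 11 12 13
G :  0  0  1  1  2  2  3  3  0  4  1  5  2  0
P-positions are exactly the n with G(n) = 0.

0, 1, 8, 13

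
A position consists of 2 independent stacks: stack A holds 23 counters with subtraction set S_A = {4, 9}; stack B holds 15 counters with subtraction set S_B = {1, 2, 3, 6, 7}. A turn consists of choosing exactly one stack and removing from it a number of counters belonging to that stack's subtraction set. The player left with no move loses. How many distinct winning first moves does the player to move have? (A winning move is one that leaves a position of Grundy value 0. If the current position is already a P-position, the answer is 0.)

1

Stack A, S = {4, 9}:
n :  0  1  2  3  4  5  6  7  8  9 10 11 12 13 14 15 16 17 18 19 20 21 22 23
G :  0  0  0  0  1  1  1  1  0  2  2  2  1  0  0  0  0  1  1  1  1  0  2  2
G_A(23) = 2.
Stack B, S = {1, 2, 3, 6, 7}:
n :  0  1  2  3  4  5  6  7  8  9 10 11 12 13 14 15
G :  0  1  2  3  0  1  2  3  0  1  2  3  0  1  2  3
G_B(15) = 3.
Combined Grundy value = 2 ⊕ 3 = 1.
A winning move leaves total XOR = 0, i.e. changes one component's Grundy value g to g ⊕ X where X is the current total.
Stack A: need g' = 2⊕1 = 3. Options: 23−4→G=1, 23−9→G=0. Hits: 0.
Stack B: need g' = 3⊕1 = 2. Options: 15−1→G=2, 15−2→G=1, 15−3→G=0, 15−6→G=1, 15−7→G=0. Hits: 1.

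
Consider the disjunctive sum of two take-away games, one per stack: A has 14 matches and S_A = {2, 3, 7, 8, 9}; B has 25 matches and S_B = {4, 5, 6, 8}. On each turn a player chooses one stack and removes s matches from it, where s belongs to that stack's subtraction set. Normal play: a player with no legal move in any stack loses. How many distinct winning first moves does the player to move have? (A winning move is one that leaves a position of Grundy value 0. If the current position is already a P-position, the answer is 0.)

5

Stack A, S = {2, 3, 7, 8, 9}:
n :  0  1  2  3  4  5  6  7  8  9 10 11 12 13 14
G :  0  0  1  1  2  0  0  1  1  2  2  0  3  1  2
G_A(14) = 2.
Stack B, S = {4, 5, 6, 8}:
G(0) = 0
G(1) = mex{} = 0
G(2) = mex{} = 0
G(3) = mex{} = 0
G(4) = mex{0} = 1
G(5) = mex{0,0} = 1
G(6) = mex{0,0,0} = 1
G(7) = mex{0,0,0} = 1
G(8) = mex{1,0,0,0} = 2
G(9) = mex{1,1,0,0} = 2
G(10) = mex{1,1,1,0} = 2
G(11) = mex{1,1,1,0} = 2
G(12) = mex{2,1,1,1} = 0
G(13) = mex{2,2,1,1} = 0
G(14) = mex{2,2,2,1} = 0
G(15) = mex{2,2,2,1} = 0
G(16) = mex{0,2,2,2} = 1
G(17) = mex{0,0,2,2} = 1
G(18) = mex{0,0,0,2} = 1
G(19) = mex{0,0,0,2} = 1
G(20) = mex{1,0,0,0} = 2
G(21) = mex{1,1,0,0} = 2
G(22) = mex{1,1,1,0} = 2
G(23) = mex{1,1,1,0} = 2
G(24) = mex{2,1,1,1} = 0
G(25) = mex{2,2,1,1} = 0
G_B(25) = 0.
Combined Grundy value = 2 ⊕ 0 = 2.
A winning move leaves total XOR = 0, i.e. changes one component's Grundy value g to g ⊕ X where X is the current total.
Stack A: need g' = 2⊕2 = 0. Options: 14−2→G=3, 14−3→G=0, 14−7→G=1, 14−8→G=0, 14−9→G=0. Hits: 3.
Stack B: need g' = 0⊕2 = 2. Options: 25−4→G=2, 25−5→G=2, 25−6→G=1, 25−8→G=1. Hits: 2.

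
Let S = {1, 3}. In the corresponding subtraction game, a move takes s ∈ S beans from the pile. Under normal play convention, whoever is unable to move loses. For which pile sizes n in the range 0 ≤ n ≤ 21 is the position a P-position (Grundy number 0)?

G(0) = 0
G(1) = mex{0} = 1
G(2) = mex{1} = 0
G(3) = mex{0,0} = 1
G(4) = mex{1,1} = 0
G(5) = mex{0,0} = 1
G(6) = mex{1,1} = 0
G(7) = mex{0,0} = 1
G(8) = mex{1,1} = 0
G(9) = mex{0,0} = 1
G(10) = mex{1,1} = 0
G(11) = mex{0,0} = 1
G(12) = mex{1,1} = 0
G(13) = mex{0,0} = 1
G(14) = mex{1,1} = 0
G(15) = mex{0,0} = 1
G(16) = mex{1,1} = 0
G(17) = mex{0,0} = 1
G(18) = mex{1,1} = 0
G(19) = mex{0,0} = 1
G(20) = mex{1,1} = 0
G(21) = mex{0,0} = 1
P-positions are exactly the n with G(n) = 0.

0, 2, 4, 6, 8, 10, 12, 14, 16, 18, 20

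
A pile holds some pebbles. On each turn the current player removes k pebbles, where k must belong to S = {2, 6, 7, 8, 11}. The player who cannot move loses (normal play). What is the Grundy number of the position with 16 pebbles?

1

n :  0  1  2  3  4  5  6  7  8  9 10 11 12 13 14 15 16
G :  0  0  1  1  0  0  1  1  2  2  3  3  2  2  0  3  1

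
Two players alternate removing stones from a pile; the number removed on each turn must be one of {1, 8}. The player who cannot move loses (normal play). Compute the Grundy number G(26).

2

G(0) = 0
G(1) = mex{0} = 1
G(2) = mex{1} = 0
G(3) = mex{0} = 1
G(4) = mex{1} = 0
G(5) = mex{0} = 1
G(6) = mex{1} = 0
G(7) = mex{0} = 1
G(8) = mex{1,0} = 2
G(9) = mex{2,1} = 0
G(10) = mex{0,0} = 1
G(11) = mex{1,1} = 0
G(12) = mex{0,0} = 1
G(13) = mex{1,1} = 0
G(14) = mex{0,0} = 1
G(15) = mex{1,1} = 0
G(16) = mex{0,2} = 1
G(17) = mex{1,0} = 2
G(18) = mex{2,1} = 0
G(19) = mex{0,0} = 1
G(20) = mex{1,1} = 0
G(21) = mex{0,0} = 1
G(22) = mex{1,1} = 0
G(23) = mex{0,0} = 1
G(24) = mex{1,1} = 0
G(25) = mex{0,2} = 1
G(26) = mex{1,0} = 2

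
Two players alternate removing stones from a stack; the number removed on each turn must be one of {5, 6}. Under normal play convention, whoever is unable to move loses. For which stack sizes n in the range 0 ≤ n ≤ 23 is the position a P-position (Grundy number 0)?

G(0) = 0
G(1) = mex{} = 0
G(2) = mex{} = 0
G(3) = mex{} = 0
G(4) = mex{} = 0
G(5) = mex{0} = 1
G(6) = mex{0,0} = 1
G(7) = mex{0,0} = 1
G(8) = mex{0,0} = 1
G(9) = mex{0,0} = 1
G(10) = mex{1,0} = 2
G(11) = mex{1,1} = 0
G(12) = mex{1,1} = 0
G(13) = mex{1,1} = 0
G(14) = mex{1,1} = 0
G(15) = mex{2,1} = 0
G(16) = mex{0,2} = 1
G(17) = mex{0,0} = 1
G(18) = mex{0,0} = 1
G(19) = mex{0,0} = 1
G(20) = mex{0,0} = 1
G(21) = mex{1,0} = 2
G(22) = mex{1,1} = 0
G(23) = mex{1,1} = 0
P-positions are exactly the n with G(n) = 0.

0, 1, 2, 3, 4, 11, 12, 13, 14, 15, 22, 23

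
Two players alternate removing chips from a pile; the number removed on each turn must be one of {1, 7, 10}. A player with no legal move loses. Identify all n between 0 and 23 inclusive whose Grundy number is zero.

G(0) = 0
G(1) = mex{0} = 1
G(2) = mex{1} = 0
G(3) = mex{0} = 1
G(4) = mex{1} = 0
G(5) = mex{0} = 1
G(6) = mex{1} = 0
G(7) = mex{0,0} = 1
G(8) = mex{1,1} = 0
G(9) = mex{0,0} = 1
G(10) = mex{1,1,0} = 2
G(11) = mex{2,0,1} = 3
G(12) = mex{3,1,0} = 2
G(13) = mex{2,0,1} = 3
G(14) = mex{3,1,0} = 2
G(15) = mex{2,0,1} = 3
G(16) = mex{3,1,0} = 2
G(17) = mex{2,2,1} = 0
G(18) = mex{0,3,0} = 1
G(19) = mex{1,2,1} = 0
G(20) = mex{0,3,2} = 1
G(21) = mex{1,2,3} = 0
G(22) = mex{0,3,2} = 1
G(23) = mex{1,2,3} = 0
P-positions are exactly the n with G(n) = 0.

0, 2, 4, 6, 8, 17, 19, 21, 23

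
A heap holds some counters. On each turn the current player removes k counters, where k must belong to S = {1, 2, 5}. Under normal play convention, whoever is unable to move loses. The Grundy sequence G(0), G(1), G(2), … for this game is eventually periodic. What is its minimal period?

G(0) = 0
G(1) = mex{0} = 1
G(2) = mex{1,0} = 2
G(3) = mex{2,1} = 0
G(4) = mex{0,2} = 1
G(5) = mex{1,0,0} = 2
G(6) = mex{2,1,1} = 0
G(7) = mex{0,2,2} = 1
G(8) = mex{1,0,0} = 2
G(9) = mex{2,1,1} = 0
G(10) = mex{0,2,2} = 1
G(11) = mex{1,0,0} = 2
G(12) = mex{2,1,1} = 0
G(13) = mex{0,2,2} = 1
G(14) = mex{1,0,0} = 2
G(n+3) = G(n) holds for n = 0,…,4 (a full window of length max(S) = 5), so the sequence is purely periodic with period 3.

3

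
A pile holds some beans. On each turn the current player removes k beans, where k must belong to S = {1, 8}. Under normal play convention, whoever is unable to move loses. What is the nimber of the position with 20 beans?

0

G(0) = 0
G(1) = mex{0} = 1
G(2) = mex{1} = 0
G(3) = mex{0} = 1
G(4) = mex{1} = 0
G(5) = mex{0} = 1
G(6) = mex{1} = 0
G(7) = mex{0} = 1
G(8) = mex{1,0} = 2
G(9) = mex{2,1} = 0
G(10) = mex{0,0} = 1
G(11) = mex{1,1} = 0
G(12) = mex{0,0} = 1
G(13) = mex{1,1} = 0
G(14) = mex{0,0} = 1
G(15) = mex{1,1} = 0
G(16) = mex{0,2} = 1
G(17) = mex{1,0} = 2
G(18) = mex{2,1} = 0
G(19) = mex{0,0} = 1
G(20) = mex{1,1} = 0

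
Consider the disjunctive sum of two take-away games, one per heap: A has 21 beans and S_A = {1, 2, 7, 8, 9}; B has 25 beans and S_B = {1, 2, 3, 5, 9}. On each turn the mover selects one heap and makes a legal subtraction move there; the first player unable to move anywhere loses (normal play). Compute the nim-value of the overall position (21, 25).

Heap A, S = {1, 2, 7, 8, 9}:
n :  0  1  2  3  4  5  6  7  8  9 10 11 12 13 14 15 16 17 18 19 20 21
G :  0  1  2  0  1  2  0  1  2  3  4  5  3  4  5  3  0  1  2  0  1  2
G_A(21) = 2.
Heap B, S = {1, 2, 3, 5, 9}:
n :  0  1  2  3  4  5  6  7  8  9 10 11 12 13 14 15 16 17 18 19 20 21 22 23 24 25
G :  0  1  2  3  0  1  2  3  0  1  2  3  0  1  2  3  0  1  2  3  0  1  2  3  0  1
G_B(25) = 1.
Combined Grundy value = 2 ⊕ 1 = 3.

3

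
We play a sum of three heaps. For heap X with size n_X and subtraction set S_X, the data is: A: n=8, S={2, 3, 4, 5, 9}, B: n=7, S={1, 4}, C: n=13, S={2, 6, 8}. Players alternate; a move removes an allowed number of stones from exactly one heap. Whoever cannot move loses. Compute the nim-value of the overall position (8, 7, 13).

Heap A, S = {2, 3, 4, 5, 9}:
n : 0 1 2 3 4 5 6 7 8
G : 0 0 1 1 2 2 3 0 0
G_A(8) = 0.
Heap B, S = {1, 4}:
G(0) = 0
G(1) = mex{0} = 1
G(2) = mex{1} = 0
G(3) = mex{0} = 1
G(4) = mex{1,0} = 2
G(5) = mex{2,1} = 0
G(6) = mex{0,0} = 1
G(7) = mex{1,1} = 0
G_B(7) = 0.
Heap C, S = {2, 6, 8}:
G(0) = 0
G(1) = mex{} = 0
G(2) = mex{0} = 1
G(3) = mex{0} = 1
G(4) = mex{1} = 0
G(5) = mex{1} = 0
G(6) = mex{0,0} = 1
G(7) = mex{0,0} = 1
G(8) = mex{1,1,0} = 2
G(9) = mex{1,1,0} = 2
G(10) = mex{2,0,1} = 3
G(11) = mex{2,0,1} = 3
G(12) = mex{3,1,0} = 2
G(13) = mex{3,1,0} = 2
G_C(13) = 2.
Combined Grundy value = 0 ⊕ 0 ⊕ 2 = 2.

2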